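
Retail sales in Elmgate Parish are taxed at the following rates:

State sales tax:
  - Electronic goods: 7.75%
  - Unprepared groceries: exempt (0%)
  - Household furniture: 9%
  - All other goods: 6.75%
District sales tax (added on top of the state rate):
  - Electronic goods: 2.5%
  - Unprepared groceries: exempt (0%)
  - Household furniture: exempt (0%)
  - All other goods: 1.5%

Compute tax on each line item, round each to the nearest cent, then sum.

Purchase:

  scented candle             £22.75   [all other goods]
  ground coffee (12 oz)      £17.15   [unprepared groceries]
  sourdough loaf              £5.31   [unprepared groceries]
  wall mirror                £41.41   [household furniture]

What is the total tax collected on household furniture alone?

£3.73

Wall mirror £41.41: household furniture → 9% + 0% district = 9% → £3.73
Tax on household furniture = £3.73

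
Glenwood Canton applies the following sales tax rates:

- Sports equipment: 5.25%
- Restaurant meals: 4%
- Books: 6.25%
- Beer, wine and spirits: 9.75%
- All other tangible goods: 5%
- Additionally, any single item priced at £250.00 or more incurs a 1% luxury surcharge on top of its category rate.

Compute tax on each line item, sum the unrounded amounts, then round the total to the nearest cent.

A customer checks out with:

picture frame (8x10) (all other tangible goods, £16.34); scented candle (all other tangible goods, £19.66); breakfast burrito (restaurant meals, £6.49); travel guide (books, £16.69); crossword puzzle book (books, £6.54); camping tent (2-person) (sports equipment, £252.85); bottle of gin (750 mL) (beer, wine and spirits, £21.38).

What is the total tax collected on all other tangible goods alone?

Picture frame (8x10) £16.34: all other tangible goods → 5% → £0.817
Scented candle £19.66: all other tangible goods → 5% → £0.983
Tax on all other tangible goods: unrounded sum = £1.80 → £1.80

£1.80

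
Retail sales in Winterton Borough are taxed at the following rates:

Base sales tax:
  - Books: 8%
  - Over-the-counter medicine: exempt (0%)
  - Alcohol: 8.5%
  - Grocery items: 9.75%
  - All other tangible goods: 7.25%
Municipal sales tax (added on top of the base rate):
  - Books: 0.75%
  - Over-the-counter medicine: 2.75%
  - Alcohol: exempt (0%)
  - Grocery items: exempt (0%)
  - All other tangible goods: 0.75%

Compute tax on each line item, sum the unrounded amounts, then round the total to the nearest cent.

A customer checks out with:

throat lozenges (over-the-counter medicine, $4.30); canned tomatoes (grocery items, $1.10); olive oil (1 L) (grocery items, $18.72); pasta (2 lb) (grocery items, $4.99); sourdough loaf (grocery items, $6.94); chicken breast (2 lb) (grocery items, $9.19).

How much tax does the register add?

$4.11

Throat lozenges $4.30: over-the-counter medicine → 0% + 2.75% municipal = 2.75% → $0.11825
Canned tomatoes $1.10: grocery items → 9.75% + 0% municipal = 9.75% → $0.10725
Olive oil (1 L) $18.72: grocery items → 9.75% + 0% municipal = 9.75% → $1.8252
Pasta (2 lb) $4.99: grocery items → 9.75% + 0% municipal = 9.75% → $0.486525
Sourdough loaf $6.94: grocery items → 9.75% + 0% municipal = 9.75% → $0.67665
Chicken breast (2 lb) $9.19: grocery items → 9.75% + 0% municipal = 9.75% → $0.896025
Unrounded tax sum = $4.1099 → $4.11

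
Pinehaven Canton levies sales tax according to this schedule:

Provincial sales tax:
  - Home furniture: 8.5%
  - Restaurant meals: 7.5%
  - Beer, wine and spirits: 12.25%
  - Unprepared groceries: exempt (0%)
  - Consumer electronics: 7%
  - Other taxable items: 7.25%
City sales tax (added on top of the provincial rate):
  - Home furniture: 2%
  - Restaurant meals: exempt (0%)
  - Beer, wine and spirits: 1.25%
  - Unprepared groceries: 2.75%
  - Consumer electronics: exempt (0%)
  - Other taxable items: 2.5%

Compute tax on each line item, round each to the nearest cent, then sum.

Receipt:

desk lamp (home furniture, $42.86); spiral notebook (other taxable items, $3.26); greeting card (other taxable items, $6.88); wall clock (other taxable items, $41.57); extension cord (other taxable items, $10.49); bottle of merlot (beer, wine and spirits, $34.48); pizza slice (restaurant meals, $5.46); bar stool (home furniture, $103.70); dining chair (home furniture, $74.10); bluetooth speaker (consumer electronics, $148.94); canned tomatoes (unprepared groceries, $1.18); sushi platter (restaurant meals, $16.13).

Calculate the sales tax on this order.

$45.96

Desk lamp $42.86: home furniture → 8.5% + 2% city = 10.5% → $4.50
Spiral notebook $3.26: other taxable items → 7.25% + 2.5% city = 9.75% → $0.32
Greeting card $6.88: other taxable items → 7.25% + 2.5% city = 9.75% → $0.67
Wall clock $41.57: other taxable items → 7.25% + 2.5% city = 9.75% → $4.05
Extension cord $10.49: other taxable items → 7.25% + 2.5% city = 9.75% → $1.02
Bottle of merlot $34.48: beer, wine and spirits → 12.25% + 1.25% city = 13.5% → $4.65
Pizza slice $5.46: restaurant meals → 7.5% + 0% city = 7.5% → $0.41
Bar stool $103.70: home furniture → 8.5% + 2% city = 10.5% → $10.89
Dining chair $74.10: home furniture → 8.5% + 2% city = 10.5% → $7.78
Bluetooth speaker $148.94: consumer electronics → 7% + 0% city = 7% → $10.43
Canned tomatoes $1.18: unprepared groceries → 0% + 2.75% city = 2.75% → $0.03
Sushi platter $16.13: restaurant meals → 7.5% + 0% city = 7.5% → $1.21
Total tax = $4.50 + $0.32 + $0.67 + $4.05 + $1.02 + $4.65 + $0.41 + $10.89 + $7.78 + $10.43 + $0.03 + $1.21 = $45.96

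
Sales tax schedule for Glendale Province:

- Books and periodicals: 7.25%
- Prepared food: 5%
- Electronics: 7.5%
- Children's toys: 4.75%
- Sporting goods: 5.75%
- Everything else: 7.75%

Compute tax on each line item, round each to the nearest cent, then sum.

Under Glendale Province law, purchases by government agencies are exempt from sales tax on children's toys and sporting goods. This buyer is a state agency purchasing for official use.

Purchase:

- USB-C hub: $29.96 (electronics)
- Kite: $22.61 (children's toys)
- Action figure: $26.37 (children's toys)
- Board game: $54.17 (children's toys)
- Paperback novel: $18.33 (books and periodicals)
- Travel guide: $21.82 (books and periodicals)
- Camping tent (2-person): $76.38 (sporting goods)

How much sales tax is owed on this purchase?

$5.16

USB-C hub $29.96: electronics → 7.5% → $2.25
Kite $22.61: children's toys, buyer-exempt → 0% → $0.00
Action figure $26.37: children's toys, buyer-exempt → 0% → $0.00
Board game $54.17: children's toys, buyer-exempt → 0% → $0.00
Paperback novel $18.33: books and periodicals → 7.25% → $1.33
Travel guide $21.82: books and periodicals → 7.25% → $1.58
Camping tent (2-person) $76.38: sporting goods, buyer-exempt → 0% → $0.00
Total tax = $2.25 + $1.33 + $1.58 = $5.16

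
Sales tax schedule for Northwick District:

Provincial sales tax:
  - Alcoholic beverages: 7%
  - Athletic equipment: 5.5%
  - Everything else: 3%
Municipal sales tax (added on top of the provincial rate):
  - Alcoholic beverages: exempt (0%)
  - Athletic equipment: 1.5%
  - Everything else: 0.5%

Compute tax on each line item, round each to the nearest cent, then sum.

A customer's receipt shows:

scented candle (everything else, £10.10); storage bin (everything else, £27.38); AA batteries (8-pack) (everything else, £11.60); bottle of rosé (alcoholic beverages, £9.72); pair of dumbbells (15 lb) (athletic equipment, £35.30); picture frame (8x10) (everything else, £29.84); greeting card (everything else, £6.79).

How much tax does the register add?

£6.15

Scented candle £10.10: everything else → 3% + 0.5% municipal = 3.5% → £0.35
Storage bin £27.38: everything else → 3% + 0.5% municipal = 3.5% → £0.96
AA batteries (8-pack) £11.60: everything else → 3% + 0.5% municipal = 3.5% → £0.41
Bottle of rosé £9.72: alcoholic beverages → 7% + 0% municipal = 7% → £0.68
Pair of dumbbells (15 lb) £35.30: athletic equipment → 5.5% + 1.5% municipal = 7% → £2.47
Picture frame (8x10) £29.84: everything else → 3% + 0.5% municipal = 3.5% → £1.04
Greeting card £6.79: everything else → 3% + 0.5% municipal = 3.5% → £0.24
Total tax = £0.35 + £0.96 + £0.41 + £0.68 + £2.47 + £1.04 + £0.24 = £6.15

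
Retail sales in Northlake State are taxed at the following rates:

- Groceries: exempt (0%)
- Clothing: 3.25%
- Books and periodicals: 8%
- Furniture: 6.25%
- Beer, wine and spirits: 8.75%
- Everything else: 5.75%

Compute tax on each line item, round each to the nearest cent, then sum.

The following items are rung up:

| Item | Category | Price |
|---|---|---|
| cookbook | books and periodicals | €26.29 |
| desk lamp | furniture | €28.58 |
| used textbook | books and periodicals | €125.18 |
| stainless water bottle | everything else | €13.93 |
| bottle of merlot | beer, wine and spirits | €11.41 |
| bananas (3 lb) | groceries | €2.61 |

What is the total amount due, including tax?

Cookbook €26.29: books and periodicals → 8% → €2.10
Desk lamp €28.58: furniture → 6.25% → €1.79
Used textbook €125.18: books and periodicals → 8% → €10.01
Stainless water bottle €13.93: everything else → 5.75% → €0.80
Bottle of merlot €11.41: beer, wine and spirits → 8.75% → €1.00
Bananas (3 lb) €2.61: groceries → 0% → €0.00
Subtotal = €208.00; tax = €15.70; total due = €223.70

€223.70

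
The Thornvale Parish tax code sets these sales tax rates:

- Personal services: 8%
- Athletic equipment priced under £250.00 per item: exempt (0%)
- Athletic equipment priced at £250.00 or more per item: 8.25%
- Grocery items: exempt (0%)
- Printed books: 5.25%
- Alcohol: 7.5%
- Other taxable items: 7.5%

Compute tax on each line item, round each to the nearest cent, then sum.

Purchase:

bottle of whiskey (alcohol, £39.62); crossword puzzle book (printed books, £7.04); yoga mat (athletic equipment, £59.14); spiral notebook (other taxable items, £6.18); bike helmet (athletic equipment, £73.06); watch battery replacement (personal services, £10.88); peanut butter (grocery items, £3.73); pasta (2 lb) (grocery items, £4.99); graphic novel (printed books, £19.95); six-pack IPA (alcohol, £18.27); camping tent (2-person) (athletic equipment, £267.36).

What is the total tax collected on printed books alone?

£1.42

Crossword puzzle book £7.04: printed books → 5.25% → £0.37
Graphic novel £19.95: printed books → 5.25% → £1.05
Tax on printed books = £0.37 + £1.05 = £1.42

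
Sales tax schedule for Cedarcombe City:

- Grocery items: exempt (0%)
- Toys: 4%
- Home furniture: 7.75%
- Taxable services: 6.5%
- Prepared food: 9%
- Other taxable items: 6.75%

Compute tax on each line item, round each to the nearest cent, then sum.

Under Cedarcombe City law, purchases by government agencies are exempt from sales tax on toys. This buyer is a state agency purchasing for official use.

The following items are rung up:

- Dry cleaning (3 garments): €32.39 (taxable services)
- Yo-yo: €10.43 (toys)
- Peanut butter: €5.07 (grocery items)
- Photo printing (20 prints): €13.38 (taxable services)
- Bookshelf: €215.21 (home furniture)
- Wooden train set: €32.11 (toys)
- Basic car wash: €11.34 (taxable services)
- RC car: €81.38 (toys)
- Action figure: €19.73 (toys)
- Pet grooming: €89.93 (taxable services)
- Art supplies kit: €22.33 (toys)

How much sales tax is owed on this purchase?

Dry cleaning (3 garments) €32.39: taxable services → 6.5% → €2.11
Yo-yo €10.43: toys, buyer-exempt → 0% → €0.00
Peanut butter €5.07: grocery items → 0% → €0.00
Photo printing (20 prints) €13.38: taxable services → 6.5% → €0.87
Bookshelf €215.21: home furniture → 7.75% → €16.68
Wooden train set €32.11: toys, buyer-exempt → 0% → €0.00
Basic car wash €11.34: taxable services → 6.5% → €0.74
RC car €81.38: toys, buyer-exempt → 0% → €0.00
Action figure €19.73: toys, buyer-exempt → 0% → €0.00
Pet grooming €89.93: taxable services → 6.5% → €5.85
Art supplies kit €22.33: toys, buyer-exempt → 0% → €0.00
Total tax = €2.11 + €0.87 + €16.68 + €0.74 + €5.85 = €26.25

€26.25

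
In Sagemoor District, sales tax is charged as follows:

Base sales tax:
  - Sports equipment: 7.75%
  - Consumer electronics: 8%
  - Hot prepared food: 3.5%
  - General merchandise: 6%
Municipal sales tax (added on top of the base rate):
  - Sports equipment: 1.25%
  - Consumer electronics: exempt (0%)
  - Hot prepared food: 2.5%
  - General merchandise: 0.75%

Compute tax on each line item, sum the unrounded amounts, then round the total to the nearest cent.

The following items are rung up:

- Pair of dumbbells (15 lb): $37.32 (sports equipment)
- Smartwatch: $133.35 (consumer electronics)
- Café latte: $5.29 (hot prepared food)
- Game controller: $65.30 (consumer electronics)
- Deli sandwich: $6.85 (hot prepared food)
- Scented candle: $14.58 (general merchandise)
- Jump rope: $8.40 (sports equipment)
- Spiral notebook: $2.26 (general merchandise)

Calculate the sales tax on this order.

Pair of dumbbells (15 lb) $37.32: sports equipment → 7.75% + 1.25% municipal = 9% → $3.3588
Smartwatch $133.35: consumer electronics → 8% + 0% municipal = 8% → $10.668
Café latte $5.29: hot prepared food → 3.5% + 2.5% municipal = 6% → $0.3174
Game controller $65.30: consumer electronics → 8% + 0% municipal = 8% → $5.224
Deli sandwich $6.85: hot prepared food → 3.5% + 2.5% municipal = 6% → $0.411
Scented candle $14.58: general merchandise → 6% + 0.75% municipal = 6.75% → $0.98415
Jump rope $8.40: sports equipment → 7.75% + 1.25% municipal = 9% → $0.756
Spiral notebook $2.26: general merchandise → 6% + 0.75% municipal = 6.75% → $0.15255
Unrounded tax sum = $21.8719 → $21.87

$21.87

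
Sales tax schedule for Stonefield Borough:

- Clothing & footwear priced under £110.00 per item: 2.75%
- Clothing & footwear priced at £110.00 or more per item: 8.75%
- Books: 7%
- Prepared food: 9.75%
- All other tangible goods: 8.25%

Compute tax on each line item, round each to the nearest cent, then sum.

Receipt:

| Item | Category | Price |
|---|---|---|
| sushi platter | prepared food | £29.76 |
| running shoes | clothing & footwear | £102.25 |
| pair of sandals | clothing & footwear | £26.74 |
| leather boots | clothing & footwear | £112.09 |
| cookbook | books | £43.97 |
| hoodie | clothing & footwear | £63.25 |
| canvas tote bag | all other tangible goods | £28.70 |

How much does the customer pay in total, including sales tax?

£430.21

Sushi platter £29.76: prepared food → 9.75% → £2.90
Running shoes £102.25: clothing & footwear, under £110.00 → 2.75% → £2.81
Pair of sandals £26.74: clothing & footwear, under £110.00 → 2.75% → £0.74
Leather boots £112.09: clothing & footwear, £110.00 or more → 8.75% → £9.81
Cookbook £43.97: books → 7% → £3.08
Hoodie £63.25: clothing & footwear, under £110.00 → 2.75% → £1.74
Canvas tote bag £28.70: all other tangible goods → 8.25% → £2.37
Subtotal = £406.76; tax = £23.45; total due = £430.21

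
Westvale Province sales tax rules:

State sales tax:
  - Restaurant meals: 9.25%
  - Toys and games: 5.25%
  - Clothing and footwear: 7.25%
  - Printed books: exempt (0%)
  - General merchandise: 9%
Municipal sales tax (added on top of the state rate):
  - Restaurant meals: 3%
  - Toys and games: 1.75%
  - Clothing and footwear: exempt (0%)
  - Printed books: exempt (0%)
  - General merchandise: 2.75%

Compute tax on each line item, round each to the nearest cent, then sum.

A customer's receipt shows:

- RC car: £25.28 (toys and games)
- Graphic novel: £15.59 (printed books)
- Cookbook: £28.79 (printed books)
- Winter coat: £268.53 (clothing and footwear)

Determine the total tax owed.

RC car £25.28: toys and games → 5.25% + 1.75% municipal = 7% → £1.77
Graphic novel £15.59: printed books → 0% + 0% municipal = 0% → £0.00
Cookbook £28.79: printed books → 0% + 0% municipal = 0% → £0.00
Winter coat £268.53: clothing and footwear → 7.25% + 0% municipal = 7.25% → £19.47
Total tax = £1.77 + £19.47 = £21.24

£21.24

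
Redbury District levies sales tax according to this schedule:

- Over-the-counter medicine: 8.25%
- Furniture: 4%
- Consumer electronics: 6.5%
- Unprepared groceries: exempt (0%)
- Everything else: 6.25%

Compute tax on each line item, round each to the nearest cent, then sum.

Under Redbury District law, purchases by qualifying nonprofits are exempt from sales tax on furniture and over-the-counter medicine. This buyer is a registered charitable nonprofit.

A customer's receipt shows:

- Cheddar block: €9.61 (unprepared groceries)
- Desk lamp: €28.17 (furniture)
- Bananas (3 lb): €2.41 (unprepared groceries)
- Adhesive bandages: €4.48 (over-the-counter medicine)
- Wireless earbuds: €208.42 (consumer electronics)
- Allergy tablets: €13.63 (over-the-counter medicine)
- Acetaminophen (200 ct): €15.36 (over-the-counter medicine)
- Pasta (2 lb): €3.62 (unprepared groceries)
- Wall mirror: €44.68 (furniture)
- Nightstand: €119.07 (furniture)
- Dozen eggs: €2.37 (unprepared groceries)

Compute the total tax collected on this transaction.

€13.55

Cheddar block €9.61: unprepared groceries → 0% → €0.00
Desk lamp €28.17: furniture, buyer-exempt → 0% → €0.00
Bananas (3 lb) €2.41: unprepared groceries → 0% → €0.00
Adhesive bandages €4.48: over-the-counter medicine, buyer-exempt → 0% → €0.00
Wireless earbuds €208.42: consumer electronics → 6.5% → €13.55
Allergy tablets €13.63: over-the-counter medicine, buyer-exempt → 0% → €0.00
Acetaminophen (200 ct) €15.36: over-the-counter medicine, buyer-exempt → 0% → €0.00
Pasta (2 lb) €3.62: unprepared groceries → 0% → €0.00
Wall mirror €44.68: furniture, buyer-exempt → 0% → €0.00
Nightstand €119.07: furniture, buyer-exempt → 0% → €0.00
Dozen eggs €2.37: unprepared groceries → 0% → €0.00
Total tax = €13.55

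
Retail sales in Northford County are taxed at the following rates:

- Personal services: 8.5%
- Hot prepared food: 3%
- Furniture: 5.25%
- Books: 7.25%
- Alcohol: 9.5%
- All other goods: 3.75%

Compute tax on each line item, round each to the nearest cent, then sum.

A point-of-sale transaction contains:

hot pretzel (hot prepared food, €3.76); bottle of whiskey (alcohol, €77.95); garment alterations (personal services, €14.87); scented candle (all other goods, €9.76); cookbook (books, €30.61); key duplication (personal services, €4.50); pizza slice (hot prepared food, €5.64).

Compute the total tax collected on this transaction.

€11.92

Hot pretzel €3.76: hot prepared food → 3% → €0.11
Bottle of whiskey €77.95: alcohol → 9.5% → €7.41
Garment alterations €14.87: personal services → 8.5% → €1.26
Scented candle €9.76: all other goods → 3.75% → €0.37
Cookbook €30.61: books → 7.25% → €2.22
Key duplication €4.50: personal services → 8.5% → €0.38
Pizza slice €5.64: hot prepared food → 3% → €0.17
Total tax = €0.11 + €7.41 + €1.26 + €0.37 + €2.22 + €0.38 + €0.17 = €11.92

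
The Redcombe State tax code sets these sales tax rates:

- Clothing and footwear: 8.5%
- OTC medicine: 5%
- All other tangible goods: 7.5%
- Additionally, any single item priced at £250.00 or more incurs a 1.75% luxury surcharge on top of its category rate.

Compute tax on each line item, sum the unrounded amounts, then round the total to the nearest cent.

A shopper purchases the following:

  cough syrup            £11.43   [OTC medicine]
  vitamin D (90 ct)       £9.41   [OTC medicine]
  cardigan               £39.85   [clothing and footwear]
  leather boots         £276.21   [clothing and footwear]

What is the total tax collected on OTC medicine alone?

£1.04

Cough syrup £11.43: OTC medicine → 5% → £0.5715
Vitamin D (90 ct) £9.41: OTC medicine → 5% → £0.4705
Tax on OTC medicine: unrounded sum = £1.042 → £1.04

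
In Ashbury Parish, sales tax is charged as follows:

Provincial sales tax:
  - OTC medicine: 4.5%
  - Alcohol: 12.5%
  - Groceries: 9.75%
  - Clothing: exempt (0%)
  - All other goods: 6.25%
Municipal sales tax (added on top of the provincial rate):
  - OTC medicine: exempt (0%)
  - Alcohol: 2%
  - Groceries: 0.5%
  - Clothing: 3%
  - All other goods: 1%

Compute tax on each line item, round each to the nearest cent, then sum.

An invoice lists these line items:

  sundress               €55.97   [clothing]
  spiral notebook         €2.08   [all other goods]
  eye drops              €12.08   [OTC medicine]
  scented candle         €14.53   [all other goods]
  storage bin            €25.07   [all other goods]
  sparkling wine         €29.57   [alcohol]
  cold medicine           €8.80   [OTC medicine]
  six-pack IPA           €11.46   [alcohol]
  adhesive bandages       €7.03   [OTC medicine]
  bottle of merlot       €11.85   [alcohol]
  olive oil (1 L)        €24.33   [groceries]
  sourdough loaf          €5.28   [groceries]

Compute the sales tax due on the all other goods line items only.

Spiral notebook €2.08: all other goods → 6.25% + 1% municipal = 7.25% → €0.15
Scented candle €14.53: all other goods → 6.25% + 1% municipal = 7.25% → €1.05
Storage bin €25.07: all other goods → 6.25% + 1% municipal = 7.25% → €1.82
Tax on all other goods = €0.15 + €1.05 + €1.82 = €3.02

€3.02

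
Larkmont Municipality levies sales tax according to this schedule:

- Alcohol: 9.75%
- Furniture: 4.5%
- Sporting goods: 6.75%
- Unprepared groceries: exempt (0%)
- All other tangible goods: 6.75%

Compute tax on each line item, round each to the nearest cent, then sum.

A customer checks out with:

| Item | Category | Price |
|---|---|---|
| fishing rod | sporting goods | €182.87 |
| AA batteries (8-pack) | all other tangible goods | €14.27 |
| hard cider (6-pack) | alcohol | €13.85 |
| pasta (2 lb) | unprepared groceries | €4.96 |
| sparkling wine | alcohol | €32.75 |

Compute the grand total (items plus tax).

€266.54

Fishing rod €182.87: sporting goods → 6.75% → €12.34
AA batteries (8-pack) €14.27: all other tangible goods → 6.75% → €0.96
Hard cider (6-pack) €13.85: alcohol → 9.75% → €1.35
Pasta (2 lb) €4.96: unprepared groceries → 0% → €0.00
Sparkling wine €32.75: alcohol → 9.75% → €3.19
Subtotal = €248.70; tax = €17.84; total due = €266.54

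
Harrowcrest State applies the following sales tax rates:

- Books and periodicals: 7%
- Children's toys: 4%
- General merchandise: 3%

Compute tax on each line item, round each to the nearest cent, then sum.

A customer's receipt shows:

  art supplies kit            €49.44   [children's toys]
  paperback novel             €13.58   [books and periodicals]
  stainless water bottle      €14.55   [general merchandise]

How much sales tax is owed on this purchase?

Art supplies kit €49.44: children's toys → 4% → €1.98
Paperback novel €13.58: books and periodicals → 7% → €0.95
Stainless water bottle €14.55: general merchandise → 3% → €0.44
Total tax = €1.98 + €0.95 + €0.44 = €3.37

€3.37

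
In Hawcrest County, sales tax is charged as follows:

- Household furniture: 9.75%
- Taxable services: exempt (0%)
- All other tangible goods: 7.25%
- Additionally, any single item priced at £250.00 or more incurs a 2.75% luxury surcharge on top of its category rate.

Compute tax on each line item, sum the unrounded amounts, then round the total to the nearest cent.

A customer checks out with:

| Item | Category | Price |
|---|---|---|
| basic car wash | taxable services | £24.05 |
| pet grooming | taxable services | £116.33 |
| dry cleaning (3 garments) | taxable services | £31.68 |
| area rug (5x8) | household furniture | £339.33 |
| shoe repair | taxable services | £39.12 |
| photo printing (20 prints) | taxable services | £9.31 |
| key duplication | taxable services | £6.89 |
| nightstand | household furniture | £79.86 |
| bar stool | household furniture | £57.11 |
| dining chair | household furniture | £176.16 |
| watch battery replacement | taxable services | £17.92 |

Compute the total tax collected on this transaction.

Basic car wash £24.05: taxable services → 0% → £0.00
Pet grooming £116.33: taxable services → 0% → £0.00
Dry cleaning (3 garments) £31.68: taxable services → 0% → £0.00
Area rug (5x8) £339.33: household furniture → 9.75% + 2.75% surcharge = 12.5% → £42.41625
Shoe repair £39.12: taxable services → 0% → £0.00
Photo printing (20 prints) £9.31: taxable services → 0% → £0.00
Key duplication £6.89: taxable services → 0% → £0.00
Nightstand £79.86: household furniture → 9.75% → £7.78635
Bar stool £57.11: household furniture → 9.75% → £5.568225
Dining chair £176.16: household furniture → 9.75% → £17.1756
Watch battery replacement £17.92: taxable services → 0% → £0.00
Unrounded tax sum = £72.946425 → £72.95

£72.95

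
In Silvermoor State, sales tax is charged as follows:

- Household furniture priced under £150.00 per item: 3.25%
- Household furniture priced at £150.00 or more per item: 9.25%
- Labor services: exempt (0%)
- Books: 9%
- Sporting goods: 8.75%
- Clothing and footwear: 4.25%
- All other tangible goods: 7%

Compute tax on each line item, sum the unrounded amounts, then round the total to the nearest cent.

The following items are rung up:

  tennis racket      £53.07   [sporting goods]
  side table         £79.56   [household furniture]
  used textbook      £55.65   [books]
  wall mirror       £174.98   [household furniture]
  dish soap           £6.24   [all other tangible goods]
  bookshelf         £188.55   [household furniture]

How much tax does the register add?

Tennis racket £53.07: sporting goods → 8.75% → £4.643625
Side table £79.56: household furniture, under £150.00 → 3.25% → £2.5857
Used textbook £55.65: books → 9% → £5.0085
Wall mirror £174.98: household furniture, £150.00 or more → 9.25% → £16.18565
Dish soap £6.24: all other tangible goods → 7% → £0.4368
Bookshelf £188.55: household furniture, £150.00 or more → 9.25% → £17.440875
Unrounded tax sum = £46.30115 → £46.30

£46.30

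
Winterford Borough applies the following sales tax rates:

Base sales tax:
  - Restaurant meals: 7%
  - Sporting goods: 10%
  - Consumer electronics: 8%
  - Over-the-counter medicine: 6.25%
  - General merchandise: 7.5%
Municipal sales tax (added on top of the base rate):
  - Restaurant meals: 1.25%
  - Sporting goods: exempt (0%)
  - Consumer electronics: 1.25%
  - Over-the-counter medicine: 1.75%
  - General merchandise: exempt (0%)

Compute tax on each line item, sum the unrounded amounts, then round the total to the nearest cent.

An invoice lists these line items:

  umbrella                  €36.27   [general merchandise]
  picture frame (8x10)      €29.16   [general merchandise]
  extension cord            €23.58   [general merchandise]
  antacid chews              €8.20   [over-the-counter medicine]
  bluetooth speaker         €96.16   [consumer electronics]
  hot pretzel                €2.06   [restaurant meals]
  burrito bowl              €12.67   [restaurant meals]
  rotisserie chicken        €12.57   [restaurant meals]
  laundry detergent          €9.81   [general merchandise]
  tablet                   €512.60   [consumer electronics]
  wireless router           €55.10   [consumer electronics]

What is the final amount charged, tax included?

Umbrella €36.27: general merchandise → 7.5% + 0% municipal = 7.5% → €2.72025
Picture frame (8x10) €29.16: general merchandise → 7.5% + 0% municipal = 7.5% → €2.187
Extension cord €23.58: general merchandise → 7.5% + 0% municipal = 7.5% → €1.7685
Antacid chews €8.20: over-the-counter medicine → 6.25% + 1.75% municipal = 8% → €0.656
Bluetooth speaker €96.16: consumer electronics → 8% + 1.25% municipal = 9.25% → €8.8948
Hot pretzel €2.06: restaurant meals → 7% + 1.25% municipal = 8.25% → €0.16995
Burrito bowl €12.67: restaurant meals → 7% + 1.25% municipal = 8.25% → €1.045275
Rotisserie chicken €12.57: restaurant meals → 7% + 1.25% municipal = 8.25% → €1.037025
Laundry detergent €9.81: general merchandise → 7.5% + 0% municipal = 7.5% → €0.73575
Tablet €512.60: consumer electronics → 8% + 1.25% municipal = 9.25% → €47.4155
Wireless router €55.10: consumer electronics → 8% + 1.25% municipal = 9.25% → €5.09675
Subtotal = €798.18; unrounded tax = €71.7268 → €71.73; total due = €869.91

€869.91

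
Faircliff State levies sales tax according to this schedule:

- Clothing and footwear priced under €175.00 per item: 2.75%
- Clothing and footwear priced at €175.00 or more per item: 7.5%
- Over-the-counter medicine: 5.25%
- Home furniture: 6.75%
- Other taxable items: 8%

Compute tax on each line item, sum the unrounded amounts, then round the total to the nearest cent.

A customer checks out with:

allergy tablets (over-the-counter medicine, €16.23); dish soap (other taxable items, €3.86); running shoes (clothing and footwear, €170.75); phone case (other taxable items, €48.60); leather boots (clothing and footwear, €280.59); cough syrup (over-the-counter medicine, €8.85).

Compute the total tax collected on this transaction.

€31.25

Allergy tablets €16.23: over-the-counter medicine → 5.25% → €0.852075
Dish soap €3.86: other taxable items → 8% → €0.3088
Running shoes €170.75: clothing and footwear, under €175.00 → 2.75% → €4.695625
Phone case €48.60: other taxable items → 8% → €3.888
Leather boots €280.59: clothing and footwear, €175.00 or more → 7.5% → €21.04425
Cough syrup €8.85: over-the-counter medicine → 5.25% → €0.464625
Unrounded tax sum = €31.253375 → €31.25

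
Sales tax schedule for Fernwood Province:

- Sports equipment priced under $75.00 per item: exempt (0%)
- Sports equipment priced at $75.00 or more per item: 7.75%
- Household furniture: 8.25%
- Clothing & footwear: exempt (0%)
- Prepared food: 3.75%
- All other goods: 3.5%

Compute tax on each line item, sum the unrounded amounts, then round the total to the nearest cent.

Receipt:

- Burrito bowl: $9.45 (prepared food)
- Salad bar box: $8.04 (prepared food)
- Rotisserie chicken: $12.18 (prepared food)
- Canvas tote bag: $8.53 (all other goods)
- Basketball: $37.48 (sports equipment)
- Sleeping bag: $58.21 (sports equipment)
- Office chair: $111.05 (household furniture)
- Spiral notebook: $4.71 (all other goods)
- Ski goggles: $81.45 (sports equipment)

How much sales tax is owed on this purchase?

Burrito bowl $9.45: prepared food → 3.75% → $0.354375
Salad bar box $8.04: prepared food → 3.75% → $0.3015
Rotisserie chicken $12.18: prepared food → 3.75% → $0.45675
Canvas tote bag $8.53: all other goods → 3.5% → $0.29855
Basketball $37.48: sports equipment, under $75.00 → 0% → $0.00
Sleeping bag $58.21: sports equipment, under $75.00 → 0% → $0.00
Office chair $111.05: household furniture → 8.25% → $9.161625
Spiral notebook $4.71: all other goods → 3.5% → $0.16485
Ski goggles $81.45: sports equipment, $75.00 or more → 7.75% → $6.312375
Unrounded tax sum = $17.050025 → $17.05

$17.05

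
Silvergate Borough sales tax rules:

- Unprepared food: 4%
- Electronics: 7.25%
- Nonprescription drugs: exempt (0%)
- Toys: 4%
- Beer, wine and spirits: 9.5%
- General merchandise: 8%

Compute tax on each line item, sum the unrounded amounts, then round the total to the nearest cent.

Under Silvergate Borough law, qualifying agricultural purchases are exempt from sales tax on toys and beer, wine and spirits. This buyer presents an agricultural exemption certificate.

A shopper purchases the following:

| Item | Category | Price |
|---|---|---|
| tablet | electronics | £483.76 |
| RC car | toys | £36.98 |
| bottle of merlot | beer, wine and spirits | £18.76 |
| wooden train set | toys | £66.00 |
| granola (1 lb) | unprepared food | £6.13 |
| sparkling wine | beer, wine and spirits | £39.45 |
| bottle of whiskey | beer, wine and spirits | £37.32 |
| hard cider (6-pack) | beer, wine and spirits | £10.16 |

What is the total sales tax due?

Tablet £483.76: electronics → 7.25% → £35.0726
RC car £36.98: toys, buyer-exempt → 0% → £0.00
Bottle of merlot £18.76: beer, wine and spirits, buyer-exempt → 0% → £0.00
Wooden train set £66.00: toys, buyer-exempt → 0% → £0.00
Granola (1 lb) £6.13: unprepared food → 4% → £0.2452
Sparkling wine £39.45: beer, wine and spirits, buyer-exempt → 0% → £0.00
Bottle of whiskey £37.32: beer, wine and spirits, buyer-exempt → 0% → £0.00
Hard cider (6-pack) £10.16: beer, wine and spirits, buyer-exempt → 0% → £0.00
Unrounded tax sum = £35.3178 → £35.32

£35.32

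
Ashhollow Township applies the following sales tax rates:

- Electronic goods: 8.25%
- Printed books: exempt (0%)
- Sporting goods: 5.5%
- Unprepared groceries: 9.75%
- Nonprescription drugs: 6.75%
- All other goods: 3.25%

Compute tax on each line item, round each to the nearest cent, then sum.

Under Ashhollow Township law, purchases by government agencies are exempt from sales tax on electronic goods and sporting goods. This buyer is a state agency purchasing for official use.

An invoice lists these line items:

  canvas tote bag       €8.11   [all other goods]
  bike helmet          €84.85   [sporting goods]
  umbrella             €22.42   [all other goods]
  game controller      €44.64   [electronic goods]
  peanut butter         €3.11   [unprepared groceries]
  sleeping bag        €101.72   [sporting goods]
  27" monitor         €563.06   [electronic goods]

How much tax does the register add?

€1.29

Canvas tote bag €8.11: all other goods → 3.25% → €0.26
Bike helmet €84.85: sporting goods, buyer-exempt → 0% → €0.00
Umbrella €22.42: all other goods → 3.25% → €0.73
Game controller €44.64: electronic goods, buyer-exempt → 0% → €0.00
Peanut butter €3.11: unprepared groceries → 9.75% → €0.30
Sleeping bag €101.72: sporting goods, buyer-exempt → 0% → €0.00
27" monitor €563.06: electronic goods, buyer-exempt → 0% → €0.00
Total tax = €0.26 + €0.73 + €0.30 = €1.29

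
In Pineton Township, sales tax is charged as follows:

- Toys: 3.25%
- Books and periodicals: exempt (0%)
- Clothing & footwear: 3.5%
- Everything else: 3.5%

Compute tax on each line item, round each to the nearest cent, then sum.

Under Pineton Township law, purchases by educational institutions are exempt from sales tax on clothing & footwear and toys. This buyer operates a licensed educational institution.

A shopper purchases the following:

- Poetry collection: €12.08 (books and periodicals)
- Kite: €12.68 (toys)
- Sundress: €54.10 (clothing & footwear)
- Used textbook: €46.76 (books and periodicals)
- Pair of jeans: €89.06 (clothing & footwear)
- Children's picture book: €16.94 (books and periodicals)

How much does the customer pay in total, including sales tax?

Poetry collection €12.08: books and periodicals → 0% → €0.00
Kite €12.68: toys, buyer-exempt → 0% → €0.00
Sundress €54.10: clothing & footwear, buyer-exempt → 0% → €0.00
Used textbook €46.76: books and periodicals → 0% → €0.00
Pair of jeans €89.06: clothing & footwear, buyer-exempt → 0% → €0.00
Children's picture book €16.94: books and periodicals → 0% → €0.00
Subtotal = €231.62; tax = €0.00; total due = €231.62

€231.62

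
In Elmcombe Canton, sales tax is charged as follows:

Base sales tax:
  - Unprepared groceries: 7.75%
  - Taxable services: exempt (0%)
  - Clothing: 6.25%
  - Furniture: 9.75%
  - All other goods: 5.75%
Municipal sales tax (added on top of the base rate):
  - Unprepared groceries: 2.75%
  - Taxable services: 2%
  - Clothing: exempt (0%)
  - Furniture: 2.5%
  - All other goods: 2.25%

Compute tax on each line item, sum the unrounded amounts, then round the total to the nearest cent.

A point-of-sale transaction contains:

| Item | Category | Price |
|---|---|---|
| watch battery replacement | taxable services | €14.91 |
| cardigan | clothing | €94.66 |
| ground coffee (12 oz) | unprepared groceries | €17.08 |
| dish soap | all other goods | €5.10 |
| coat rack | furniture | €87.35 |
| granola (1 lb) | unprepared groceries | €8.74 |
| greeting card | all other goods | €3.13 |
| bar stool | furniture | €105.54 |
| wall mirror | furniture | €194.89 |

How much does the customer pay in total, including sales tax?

Watch battery replacement €14.91: taxable services → 0% + 2% municipal = 2% → €0.2982
Cardigan €94.66: clothing → 6.25% + 0% municipal = 6.25% → €5.91625
Ground coffee (12 oz) €17.08: unprepared groceries → 7.75% + 2.75% municipal = 10.5% → €1.7934
Dish soap €5.10: all other goods → 5.75% + 2.25% municipal = 8% → €0.408
Coat rack €87.35: furniture → 9.75% + 2.5% municipal = 12.25% → €10.700375
Granola (1 lb) €8.74: unprepared groceries → 7.75% + 2.75% municipal = 10.5% → €0.9177
Greeting card €3.13: all other goods → 5.75% + 2.25% municipal = 8% → €0.2504
Bar stool €105.54: furniture → 9.75% + 2.5% municipal = 12.25% → €12.92865
Wall mirror €194.89: furniture → 9.75% + 2.5% municipal = 12.25% → €23.874025
Subtotal = €531.40; unrounded tax = €57.087 → €57.09; total due = €588.49

€588.49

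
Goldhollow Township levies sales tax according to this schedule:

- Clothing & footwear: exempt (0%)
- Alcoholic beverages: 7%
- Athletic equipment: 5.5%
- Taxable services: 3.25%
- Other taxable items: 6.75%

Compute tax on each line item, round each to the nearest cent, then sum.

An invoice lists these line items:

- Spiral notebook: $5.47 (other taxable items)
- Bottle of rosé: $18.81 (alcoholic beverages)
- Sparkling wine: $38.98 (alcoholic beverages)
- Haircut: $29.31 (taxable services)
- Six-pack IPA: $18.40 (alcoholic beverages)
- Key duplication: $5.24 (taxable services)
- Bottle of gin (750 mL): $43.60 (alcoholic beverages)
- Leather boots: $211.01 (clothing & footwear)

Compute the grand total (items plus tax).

Spiral notebook $5.47: other taxable items → 6.75% → $0.37
Bottle of rosé $18.81: alcoholic beverages → 7% → $1.32
Sparkling wine $38.98: alcoholic beverages → 7% → $2.73
Haircut $29.31: taxable services → 3.25% → $0.95
Six-pack IPA $18.40: alcoholic beverages → 7% → $1.29
Key duplication $5.24: taxable services → 3.25% → $0.17
Bottle of gin (750 mL) $43.60: alcoholic beverages → 7% → $3.05
Leather boots $211.01: clothing & footwear → 0% → $0.00
Subtotal = $370.82; tax = $9.88; total due = $380.70

$380.70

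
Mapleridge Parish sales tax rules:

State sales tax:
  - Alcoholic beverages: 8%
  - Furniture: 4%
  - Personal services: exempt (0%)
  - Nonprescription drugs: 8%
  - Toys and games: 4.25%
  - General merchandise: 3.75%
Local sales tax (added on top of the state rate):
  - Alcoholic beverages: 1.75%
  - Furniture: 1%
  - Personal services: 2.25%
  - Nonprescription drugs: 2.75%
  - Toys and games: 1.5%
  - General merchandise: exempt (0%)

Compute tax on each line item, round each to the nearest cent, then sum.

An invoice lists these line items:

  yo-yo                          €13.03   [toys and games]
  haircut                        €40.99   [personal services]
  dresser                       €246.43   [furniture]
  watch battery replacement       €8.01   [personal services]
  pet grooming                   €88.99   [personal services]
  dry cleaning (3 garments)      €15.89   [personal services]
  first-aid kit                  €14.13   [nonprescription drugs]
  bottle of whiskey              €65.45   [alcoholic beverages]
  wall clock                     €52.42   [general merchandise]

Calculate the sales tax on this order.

€26.40

Yo-yo €13.03: toys and games → 4.25% + 1.5% local = 5.75% → €0.75
Haircut €40.99: personal services → 0% + 2.25% local = 2.25% → €0.92
Dresser €246.43: furniture → 4% + 1% local = 5% → €12.32
Watch battery replacement €8.01: personal services → 0% + 2.25% local = 2.25% → €0.18
Pet grooming €88.99: personal services → 0% + 2.25% local = 2.25% → €2.00
Dry cleaning (3 garments) €15.89: personal services → 0% + 2.25% local = 2.25% → €0.36
First-aid kit €14.13: nonprescription drugs → 8% + 2.75% local = 10.75% → €1.52
Bottle of whiskey €65.45: alcoholic beverages → 8% + 1.75% local = 9.75% → €6.38
Wall clock €52.42: general merchandise → 3.75% + 0% local = 3.75% → €1.97
Total tax = €0.75 + €0.92 + €12.32 + €0.18 + €2.00 + €0.36 + €1.52 + €6.38 + €1.97 = €26.40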